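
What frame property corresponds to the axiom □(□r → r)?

shift-reflexivity: ∀x ∀y (Rxy → Ryy)

Suppose □(□r→r) is valid. Take Rxy and set V(r)={w : Ryw}. Then at y, □r holds; since □(□r→r) at x, □r→r at y, so r at y, i.e. Ryy.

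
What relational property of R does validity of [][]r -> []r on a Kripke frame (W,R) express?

density: forall x forall y (Rxy -> exists z (Rxz & Rzy))

Suppose □□r→□r is valid. Take Rxy and set V(r)={w : xR²w}. Then □□r at x, so □r at x, so r at y, i.e. ∃z(Rxz∧Rzy).
Conversely, any frame satisfying forall x forall y (Rxy -> exists z (Rxz & Rzy)) validates the schema.
Frame condition: forall x forall y (Rxy -> exists z (Rxz & Rzy)).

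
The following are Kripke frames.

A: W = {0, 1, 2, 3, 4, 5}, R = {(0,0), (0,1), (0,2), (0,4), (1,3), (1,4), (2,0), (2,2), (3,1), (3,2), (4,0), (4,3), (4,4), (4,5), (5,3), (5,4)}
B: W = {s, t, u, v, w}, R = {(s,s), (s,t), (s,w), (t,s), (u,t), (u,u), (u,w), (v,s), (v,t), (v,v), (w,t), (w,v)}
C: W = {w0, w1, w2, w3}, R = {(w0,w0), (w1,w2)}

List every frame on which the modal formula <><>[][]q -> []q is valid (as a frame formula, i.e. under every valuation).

C

The schema corresponds to a generalized confluence (Geach) condition: forall x forall y forall z ((x R^2 y & xRz) -> exists w (y R^2 w & z = w)).
A: fails — 0R²3, 0R1 but no w with 3R²w and 1=w.
B: fails — sR²w, sRw but no w* with wR²w* and w=w*.
C: condition met.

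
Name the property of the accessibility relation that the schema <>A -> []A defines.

Partial functionality

Suppose ◇A→□A is valid. Take Rxy, Rxz and set V(A)={y}. Then ◇A at x, so □A at x, so A at z, i.e. z=y.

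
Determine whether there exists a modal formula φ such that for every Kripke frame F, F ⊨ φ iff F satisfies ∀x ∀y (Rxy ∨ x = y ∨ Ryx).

Not modally definable

Any modally definable frame class is closed under disjoint unions.
Take 4 disjoint single-world reflexive frames: each is trivially connected, but their disjoint union has 4 worlds with no edge between distinct components, so it is not connected.
Hence connectedness of R is not modally definable.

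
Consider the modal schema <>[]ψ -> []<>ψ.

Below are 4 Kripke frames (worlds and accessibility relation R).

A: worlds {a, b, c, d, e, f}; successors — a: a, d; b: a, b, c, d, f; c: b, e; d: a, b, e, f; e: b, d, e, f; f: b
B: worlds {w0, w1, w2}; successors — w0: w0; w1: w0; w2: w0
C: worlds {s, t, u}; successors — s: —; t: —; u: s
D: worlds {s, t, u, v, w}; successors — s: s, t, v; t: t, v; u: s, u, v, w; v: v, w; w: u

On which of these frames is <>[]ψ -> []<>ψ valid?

B

Frame correspondent (Sahlqvist): forall x forall y forall z (Rxy & Rxz -> exists w (Ryw & Rzw)) — i.e. convergence.
A: fails — Rbc and Rba but c and a have no common successor.
B: satisfies the condition.
C: fails — Rus and Rus but s and s have no common successor.
D: fails — Ruv and Ruw but v and w have no common successor.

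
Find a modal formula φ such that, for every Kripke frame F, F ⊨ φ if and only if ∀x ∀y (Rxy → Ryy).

□(□p → p)

A defining formula is □(□p → p) (the T□ axiom).
Suppose □(□p→p) is valid. Take Rxy and set V(p)={w : Ryw}. Then at y, □p holds; since □(□p→p) at x, □p→p at y, so p at y, i.e. Ryy.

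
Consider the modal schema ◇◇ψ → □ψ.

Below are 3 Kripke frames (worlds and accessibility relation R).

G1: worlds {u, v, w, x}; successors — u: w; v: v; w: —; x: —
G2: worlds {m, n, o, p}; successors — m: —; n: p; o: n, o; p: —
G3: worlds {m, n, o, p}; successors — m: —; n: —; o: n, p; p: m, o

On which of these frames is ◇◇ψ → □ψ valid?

G1

The schema corresponds to a generalized confluence (Geach) condition: ∀x ∀y ∀z ((xR²y ∧ xRz) → ∃w (y = w ∧ z = w)).
G1: holds.
G2: fails — oR²n, oRo but n ≠ o.
G3: fails — oR²m, oRn but m ≠ n.
Valid on: G1.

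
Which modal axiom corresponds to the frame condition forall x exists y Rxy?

The condition is seriality. The D schema □ψ → ◇ψ defines it.
Suppose □ψ→◇ψ is valid. At any x set V(ψ)=W. Then □ψ at x, so ◇ψ at x, so x has a successor.

□ψ → ◇ψ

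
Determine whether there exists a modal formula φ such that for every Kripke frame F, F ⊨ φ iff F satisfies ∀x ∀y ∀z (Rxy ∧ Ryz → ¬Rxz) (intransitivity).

No

If a class were modally definable it would be closed under surjective bounded morphisms (Goldblatt–Thomason).
The 5-cycle (worlds w0,w1,w2,w3,w4 with w0→w1→w2→w3→w4→w0) is intransitive. Mapping every world to a single reflexive point • is a surjective bounded morphism; the reflexive point is not intransitive (R••∧R•• but R••).
Hence intransitivity is not modally definable.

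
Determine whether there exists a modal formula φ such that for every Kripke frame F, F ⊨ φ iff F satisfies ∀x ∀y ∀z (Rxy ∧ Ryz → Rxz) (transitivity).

Definable; □p → □□p defines it

The condition is transitivity. A defining modal formula is □p → □□p.
Suppose □p→□□p is valid. Take Rxy, Ryz and set V(p)={w : Rxw}. Then □p at x, so □□p at x, so □p at y, so p at z, i.e. Rxz.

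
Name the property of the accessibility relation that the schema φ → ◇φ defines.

reflexivity: ∀x Rxx

This is a form of the T axiom.
It corresponds to reflexivity: ∀x Rxx.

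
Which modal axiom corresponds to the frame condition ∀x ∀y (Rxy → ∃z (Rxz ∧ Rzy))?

□□r → □r

This is density; the standard corresponding axiom is C4: □□r → □r.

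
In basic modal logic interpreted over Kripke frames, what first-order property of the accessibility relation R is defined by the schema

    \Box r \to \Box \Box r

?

Suppose □r→□□r is valid. Take Rxy, Ryz and set V(r)={w : Rxw}. Then □r at x, so □□r at x, so □r at y, so r at z, i.e. Rxz.

Transitivity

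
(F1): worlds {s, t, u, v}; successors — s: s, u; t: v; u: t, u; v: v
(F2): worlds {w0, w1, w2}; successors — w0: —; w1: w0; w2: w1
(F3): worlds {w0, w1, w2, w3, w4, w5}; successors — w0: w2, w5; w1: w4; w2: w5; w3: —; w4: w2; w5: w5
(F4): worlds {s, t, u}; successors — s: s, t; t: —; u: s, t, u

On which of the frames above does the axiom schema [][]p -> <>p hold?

(F1)

This is the axiom for a generalized confluence (Geach) condition; its first-order frame correspondent is forall x exists w (x R^2 w & xRw).
(F1): ✓.
(F2): fails — at w0 but no w with w0R²w and w0Rw.
(F3): fails — at w1 but no w with w1R²w and w1Rw.
(F4): fails — at t but no w with tR²w and tRw.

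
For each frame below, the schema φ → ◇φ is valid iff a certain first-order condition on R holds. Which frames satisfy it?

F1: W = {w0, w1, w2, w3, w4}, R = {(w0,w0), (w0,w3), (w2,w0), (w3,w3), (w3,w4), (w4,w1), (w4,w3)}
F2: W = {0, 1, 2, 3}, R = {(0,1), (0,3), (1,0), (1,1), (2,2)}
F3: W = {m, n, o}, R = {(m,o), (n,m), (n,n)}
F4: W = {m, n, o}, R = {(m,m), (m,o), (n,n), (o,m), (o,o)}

The schema corresponds to reflexivity: ∀x Rxx.
F1: fails — world w1 does not see itself.
F2: fails — world 0 does not see itself.
F3: fails — world m does not see itself.
F4: ✓.
Valid on: F4.

F4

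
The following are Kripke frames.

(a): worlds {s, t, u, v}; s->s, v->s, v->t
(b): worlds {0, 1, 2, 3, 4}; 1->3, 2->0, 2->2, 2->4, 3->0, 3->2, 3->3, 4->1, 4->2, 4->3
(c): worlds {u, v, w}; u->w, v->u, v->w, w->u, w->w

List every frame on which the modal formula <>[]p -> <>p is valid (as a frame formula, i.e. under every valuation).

(c)

This is the axiom for a generalized confluence (Geach) condition; its first-order frame correspondent is forall x forall y (xRy -> exists w (yRw & xRw)).
(a): fails — vRt but no w with tRw and vRw.
(b): fails — 2R0 but no w with 0Rw and 2Rw.
(c): ✓.
Valid on: (c).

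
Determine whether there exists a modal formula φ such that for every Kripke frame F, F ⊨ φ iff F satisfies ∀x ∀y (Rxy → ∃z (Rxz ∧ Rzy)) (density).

Yes: it is density, defined by the C4 schema □□p → □p.
Suppose □□p→□p is valid. Take Rxy and set V(p)={w : xR²w}. Then □□p at x, so □p at x, so p at y, i.e. ∃z(Rxz∧Rzy).

Definable; □□p → □p defines it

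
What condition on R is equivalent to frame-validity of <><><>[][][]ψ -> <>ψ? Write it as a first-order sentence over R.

This is a Sahlqvist (Geach-type) schema ◇^3□^3ψ → □^0◇^1ψ.
First-order correspondent: forall x forall y (x R^3 y -> exists w (y R^3 w & xRw)).

forall x forall y (x R^3 y -> exists w (y R^3 w & xRw))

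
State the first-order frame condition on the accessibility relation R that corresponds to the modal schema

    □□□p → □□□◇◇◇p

∀x ∀z (xR³z → ∃w (xR³w ∧ zR³w))

This is a Sahlqvist (Geach-type) schema ◇^0□^3p → □^3◇^3p.
Minimal-valuation argument: fix x; take any y with xR^0y and any z with xR^3z. Set V(p) to the set of worlds R-reachable from y in exactly 3 steps. Then □^3p holds at y, so the antecedent holds at x; validity forces ◇^3p at z, giving a w with zR^3w and yR^3w.
First-order correspondent: ∀x ∀z (xR³z → ∃w (xR³w ∧ zR³w)).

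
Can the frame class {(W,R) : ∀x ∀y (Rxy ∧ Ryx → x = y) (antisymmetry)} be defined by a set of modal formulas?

Modal frame validity is preserved under surjective bounded morphisms.
The 8-cycle (worlds 0,1,2,3,4,5,6,7 with 0→1→2→3→4→5→6→7→0) is antisymmetric. Sending even-indexed worlds to s and odd-indexed worlds to t is a surjective bounded morphism onto the two-world frame with s↔t, which is not antisymmetric.
Hence antisymmetry is not modally definable.

Not definable by any modal formula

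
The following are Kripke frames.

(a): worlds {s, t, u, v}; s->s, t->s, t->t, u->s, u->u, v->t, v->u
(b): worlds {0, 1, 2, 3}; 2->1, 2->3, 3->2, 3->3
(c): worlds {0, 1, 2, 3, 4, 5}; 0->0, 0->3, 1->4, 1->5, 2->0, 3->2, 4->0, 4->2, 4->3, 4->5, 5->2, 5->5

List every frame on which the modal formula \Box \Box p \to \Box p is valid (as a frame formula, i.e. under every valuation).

(a)

The schema corresponds to density: \forall x \forall y (Rxy \to \exists z (Rxz \wedge Rzy)).
(a): holds.
(b): fails — R21 but no z with R2z and Rz1.
(c): fails — R32 but no z with R3z and Rz2.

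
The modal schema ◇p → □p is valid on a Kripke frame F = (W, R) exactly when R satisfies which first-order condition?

Suppose ◇p→□p is valid. Take Rxy, Rxz and set V(p)={y}. Then ◇p at x, so □p at x, so p at z, i.e. z=y.
Conversely, any frame satisfying ∀x ∀y ∀z (Rxy ∧ Rxz → y = z) validates the schema.
Frame condition: ∀x ∀y ∀z (Rxy ∧ Rxz → y = z).

partial functionality: ∀x ∀y ∀z (Rxy ∧ Rxz → y = z)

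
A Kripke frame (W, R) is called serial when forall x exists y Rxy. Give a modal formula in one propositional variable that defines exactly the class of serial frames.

□q → ◇q

A defining formula is □q → ◇q (the D axiom).
Suppose □q→◇q is valid. At any x set V(q)=W. Then □q at x, so ◇q at x, so x has a successor.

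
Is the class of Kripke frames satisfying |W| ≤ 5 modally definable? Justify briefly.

Any modally definable frame class is closed under disjoint unions.
Any modal formula valid on each of 6 disjoint one-world frames is valid on their disjoint union (validity is preserved under disjoint unions). Each one-world frame has |W|=1≤5, but the union has |W|=6.
So the class is not modally definable.

Not definable by any modal formula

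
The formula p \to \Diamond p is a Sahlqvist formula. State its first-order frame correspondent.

This is a form of the T axiom.
It corresponds to reflexivity: \forall x Rxx.

reflexivity: \forall x Rxx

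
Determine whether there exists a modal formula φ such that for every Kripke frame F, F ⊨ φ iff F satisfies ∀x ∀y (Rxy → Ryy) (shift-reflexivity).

Yes, by □(□q → q)

Yes: it is shift-reflexivity, defined by the T□ schema □(□q → q).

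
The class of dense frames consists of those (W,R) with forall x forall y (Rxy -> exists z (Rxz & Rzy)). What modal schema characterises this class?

A defining formula is □□q → □q (the C4 axiom).

□□q → □q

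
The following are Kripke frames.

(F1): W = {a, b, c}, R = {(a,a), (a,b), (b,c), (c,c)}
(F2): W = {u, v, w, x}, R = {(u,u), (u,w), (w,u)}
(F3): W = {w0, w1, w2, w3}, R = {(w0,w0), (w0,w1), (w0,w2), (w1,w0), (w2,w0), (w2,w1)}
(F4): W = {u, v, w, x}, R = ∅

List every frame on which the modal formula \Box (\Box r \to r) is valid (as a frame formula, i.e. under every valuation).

(F4)

This is the axiom for shift-reflexivity; its first-order frame correspondent is \forall x \forall y (Rxy \to Ryy).
(F1): fails — Rab but not Rbb.
(F2): fails — Ruw but not Rww.
(F3): fails — Rw0w1 but not Rw1w1.
(F4): ✓.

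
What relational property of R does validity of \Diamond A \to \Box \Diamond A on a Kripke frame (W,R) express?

the Euclidean property: \forall x \forall y \forall z (Rxy \wedge Rxz \to Ryz)

Suppose ◇A→□◇A is valid. Take Rxy, Rxz and set V(A)={y}. Then ◇A at x, so □◇A at x, so ◇A at z, so some w with Rzw has A; w=y, i.e. Rzy. By symmetry of the argument, Ryz.
Conversely, any frame satisfying \forall x \forall y \forall z (Rxy \wedge Rxz \to Ryz) validates the schema.
So the correspondent is the Euclidean property.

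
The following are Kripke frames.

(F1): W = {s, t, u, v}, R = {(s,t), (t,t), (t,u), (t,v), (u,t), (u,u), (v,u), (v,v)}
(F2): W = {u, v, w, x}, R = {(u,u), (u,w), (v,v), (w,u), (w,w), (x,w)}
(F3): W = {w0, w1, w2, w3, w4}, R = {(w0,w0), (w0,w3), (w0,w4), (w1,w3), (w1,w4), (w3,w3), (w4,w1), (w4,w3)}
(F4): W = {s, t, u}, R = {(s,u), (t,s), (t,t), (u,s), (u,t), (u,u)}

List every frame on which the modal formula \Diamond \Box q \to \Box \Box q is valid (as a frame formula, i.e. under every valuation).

Frame correspondent (Sahlqvist): \forall x \forall y \forall z ((xRy \wedge x R^2 z) \to \exists w (yRw \wedge z = w)) — i.e. a generalized confluence (Geach) condition.
(F1): fails — tRu, tR²v but no w with uRw and v=w.
(F2): holds.
(F3): fails — w0Rw0, w0R²w1 but no w with w0Rw and w1=w.
(F4): fails — tRs, tR²s but no w with sRw and s=w.

(F2)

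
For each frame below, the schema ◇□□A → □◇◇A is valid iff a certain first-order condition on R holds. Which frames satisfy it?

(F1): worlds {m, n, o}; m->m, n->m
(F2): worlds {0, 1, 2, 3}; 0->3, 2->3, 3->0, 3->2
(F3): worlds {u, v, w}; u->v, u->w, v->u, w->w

The schema corresponds to a generalized confluence (Geach) condition: ∀x ∀y ∀z ((xRy ∧ xRz) → ∃w (yR²w ∧ zR²w)).
(F1): holds.
(F2): holds.
(F3): holds.

(F1), (F2), (F3)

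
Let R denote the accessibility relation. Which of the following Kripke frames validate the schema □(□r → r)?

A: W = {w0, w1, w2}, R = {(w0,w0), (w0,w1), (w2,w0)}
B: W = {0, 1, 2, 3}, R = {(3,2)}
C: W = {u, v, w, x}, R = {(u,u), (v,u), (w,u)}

The schema corresponds to shift-reflexivity: ∀x ∀y (Rxy → Ryy).
A: fails — Rw0w1 but not Rw1w1.
B: fails — R32 but not R22.
C: condition met.
Valid on: C.

C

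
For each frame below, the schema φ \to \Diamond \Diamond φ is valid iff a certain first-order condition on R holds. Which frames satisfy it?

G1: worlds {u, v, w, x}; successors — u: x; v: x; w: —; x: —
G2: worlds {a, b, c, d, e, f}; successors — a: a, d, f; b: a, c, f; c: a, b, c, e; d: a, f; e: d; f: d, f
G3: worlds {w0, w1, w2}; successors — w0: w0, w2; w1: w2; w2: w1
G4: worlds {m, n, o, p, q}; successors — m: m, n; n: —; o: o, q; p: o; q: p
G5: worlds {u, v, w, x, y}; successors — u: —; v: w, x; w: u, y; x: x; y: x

G3

This is the axiom for a generalized confluence (Geach) condition; its first-order frame correspondent is \forall x \exists w (x = w \wedge x R^2 w).
G1: fails — at u but no t with u=t and uR²t.
G2: fails — at e but no w with e=w and eR²w.
G3: satisfies the condition.
G4: fails — at n but no w with n=w and nR²w.
G5: fails — at u but no t with u=t and uR²t.
Valid on: G3.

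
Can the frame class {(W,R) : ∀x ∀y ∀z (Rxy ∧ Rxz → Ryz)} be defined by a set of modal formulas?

This is a Sahlqvist condition; the 5 axiom ◇p → □◇p defines it.
Suppose ◇p→□◇p is valid. Take Rxy, Rxz and set V(p)={y}. Then ◇p at x, so □◇p at x, so ◇p at z, so some w with Rzw has p; w=y, i.e. Rzy. By symmetry of the argument, Ryz.

Yes — defined by ◇p → □◇p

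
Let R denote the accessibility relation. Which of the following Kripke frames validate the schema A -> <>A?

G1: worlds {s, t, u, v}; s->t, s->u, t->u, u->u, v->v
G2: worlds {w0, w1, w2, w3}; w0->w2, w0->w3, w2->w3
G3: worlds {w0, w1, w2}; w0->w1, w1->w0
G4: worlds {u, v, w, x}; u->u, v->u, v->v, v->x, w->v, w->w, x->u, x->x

G4

This is the axiom for a generalized confluence (Geach) condition; its first-order frame correspondent is forall x exists w (x = w & xRw).
G1: fails — at s but no w with s=w and sRw.
G2: fails — at w0 but no w with w0=w and w0Rw.
G3: fails — at w0 but no w with w0=w and w0Rw.
G4: holds.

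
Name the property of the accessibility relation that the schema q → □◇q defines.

symmetry

This is the B axiom.
It corresponds to symmetry: ∀x ∀y (Rxy → Ryx).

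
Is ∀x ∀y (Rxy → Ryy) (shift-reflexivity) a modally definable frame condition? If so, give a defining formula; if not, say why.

The condition is shift-reflexivity. A defining modal formula is □(□r → r).
Suppose □(□r→r) is valid. Take Rxy and set V(r)={w : Ryw}. Then at y, □r holds; since □(□r→r) at x, □r→r at y, so r at y, i.e. Ryy.

Definable; □(□r → r) defines it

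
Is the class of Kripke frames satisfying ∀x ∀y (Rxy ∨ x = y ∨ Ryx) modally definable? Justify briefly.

If a class were modally definable it would be closed under disjoint unions (Goldblatt–Thomason).
Take 4 disjoint single-world reflexive frames: each is trivially connected, but their disjoint union has 4 worlds with no edge between distinct components, so it is not connected.
So no modal formula (or set of formulas) defines exactly the connected frames.

No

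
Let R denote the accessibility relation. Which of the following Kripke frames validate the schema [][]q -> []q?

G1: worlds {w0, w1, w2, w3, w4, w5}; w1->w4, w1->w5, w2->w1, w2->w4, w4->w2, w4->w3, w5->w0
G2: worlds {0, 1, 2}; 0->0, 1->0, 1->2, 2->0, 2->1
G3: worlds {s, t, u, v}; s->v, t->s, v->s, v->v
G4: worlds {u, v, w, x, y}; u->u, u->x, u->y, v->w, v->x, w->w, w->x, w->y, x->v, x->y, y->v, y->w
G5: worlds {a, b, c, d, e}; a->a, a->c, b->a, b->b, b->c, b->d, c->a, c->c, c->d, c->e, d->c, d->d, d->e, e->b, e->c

Frame correspondent (Sahlqvist): forall x forall y (Rxy -> exists z (Rxz & Rzy)) — i.e. density.
G1: fails — Rw1w5 but no z with Rw1z and Rzw5.
G2: fails — R12 but no z with R1z and Rz2.
G3: fails — Rts but no z with Rtz and Rzs.
G4: fails — Ryv but no z with Ryz and Rzv.
G5: satisfies the condition.
Valid on: G5.

G5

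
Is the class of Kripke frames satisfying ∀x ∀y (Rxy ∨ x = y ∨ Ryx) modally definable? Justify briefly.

No — not modally definable

Any modally definable frame class is closed under disjoint unions.
Take 4 disjoint single-world reflexive frames: each is trivially connected, but their disjoint union has 4 worlds with no edge between distinct components, so it is not connected.
Hence connectedness of R is not modally definable.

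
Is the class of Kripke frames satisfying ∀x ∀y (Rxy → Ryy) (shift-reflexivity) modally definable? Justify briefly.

Definable; □(□p → p) defines it

This is a Sahlqvist condition; the T□ axiom □(□p → p) defines it.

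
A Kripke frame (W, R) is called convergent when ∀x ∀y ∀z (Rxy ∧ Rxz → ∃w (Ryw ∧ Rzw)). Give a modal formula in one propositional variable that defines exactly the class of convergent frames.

◇□r → □◇r

The condition is convergence. The .2 schema ◇□r → □◇r defines it.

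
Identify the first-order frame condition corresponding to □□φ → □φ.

Suppose □□φ→□φ is valid. Take Rxy and set V(φ)={w : xR²w}. Then □□φ at x, so □φ at x, so φ at y, i.e. ∃z(Rxz∧Rzy).
The converse is a direct semantic check.
Frame condition: ∀x ∀y (Rxy → ∃z (Rxz ∧ Rzy)).

density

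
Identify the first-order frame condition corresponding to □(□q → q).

Suppose □(□q→q) is valid. Take Rxy and set V(q)={w : Ryw}. Then at y, □q holds; since □(□q→q) at x, □q→q at y, so q at y, i.e. Ryy.

shift-reflexivity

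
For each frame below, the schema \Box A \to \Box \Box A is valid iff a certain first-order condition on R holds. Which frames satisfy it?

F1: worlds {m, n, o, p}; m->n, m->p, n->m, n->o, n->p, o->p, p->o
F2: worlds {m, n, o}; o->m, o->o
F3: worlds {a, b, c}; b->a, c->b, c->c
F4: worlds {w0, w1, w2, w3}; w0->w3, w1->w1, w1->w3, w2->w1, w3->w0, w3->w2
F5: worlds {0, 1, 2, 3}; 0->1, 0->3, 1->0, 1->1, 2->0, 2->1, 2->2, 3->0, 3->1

F2

The schema corresponds to transitivity: \forall x \forall y \forall z (Rxy \wedge Ryz \to Rxz).
F1: fails — Rop and Rpo but not Roo.
F2: ✓.
F3: fails — Rcb and Rba but not Rca.
F4: fails — Rw3w2 and Rw2w1 but not Rw3w1.
F5: fails — R10 and R03 but not R13.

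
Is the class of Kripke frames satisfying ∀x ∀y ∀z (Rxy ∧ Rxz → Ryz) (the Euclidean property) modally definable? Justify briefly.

Yes, by ◇r → □◇r

The condition is the Euclidean property. A defining modal formula is ◇r → □◇r.
Suppose ◇r→□◇r is valid. Take Rxy, Rxz and set V(r)={y}. Then ◇r at x, so □◇r at x, so ◇r at z, so some w with Rzw has r; w=y, i.e. Rzy. By symmetry of the argument, Ryz.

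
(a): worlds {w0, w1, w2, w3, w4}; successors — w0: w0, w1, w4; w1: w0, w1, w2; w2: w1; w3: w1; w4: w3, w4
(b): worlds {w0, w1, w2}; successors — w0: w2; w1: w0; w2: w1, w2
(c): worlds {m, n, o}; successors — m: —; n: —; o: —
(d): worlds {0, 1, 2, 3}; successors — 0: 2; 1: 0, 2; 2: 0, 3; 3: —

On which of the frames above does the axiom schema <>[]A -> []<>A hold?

Frame correspondent (Sahlqvist): forall x forall y forall z (Rxy & Rxz -> exists w (Ryw & Rzw)) — i.e. convergence.
(a): fails — Rw0w4 and Rw0w1 but w4 and w1 have no common successor.
(b): fails — Rw2w1 and Rw2w2 but w1 and w2 have no common successor.
(c): satisfies the condition.
(d): fails — R10 and R12 but 0 and 2 have no common successor.

(c)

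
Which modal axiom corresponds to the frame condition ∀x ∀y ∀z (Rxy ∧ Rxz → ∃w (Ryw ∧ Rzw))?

The condition is convergence. The .2 schema ◇□r → □◇r defines it.
Suppose ◇□r→□◇r is valid. Take Rxy, Rxz and set V(r)={w : Ryw}. Then □r at y so ◇□r at x, so □◇r at x, so ◇r at z, giving w with Rzw and Ryw.

◇□r → □◇r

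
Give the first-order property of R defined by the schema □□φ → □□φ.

This is a Sahlqvist (Geach-type) schema ◇^0□^2φ → □^2◇^0φ.
First-order correspondent: ∀x ∀z (xR²z → ∃w (xR²w ∧ z = w)).

∀x ∀z (xR²z → ∃w (xR²w ∧ z = w))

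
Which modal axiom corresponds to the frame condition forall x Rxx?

A defining formula is □p → p (the T axiom).
Suppose □p→p is valid. At any x set V(p)={w : Rxw}. Then □p holds at x, so p holds at x, i.e. Rxx.

□p → p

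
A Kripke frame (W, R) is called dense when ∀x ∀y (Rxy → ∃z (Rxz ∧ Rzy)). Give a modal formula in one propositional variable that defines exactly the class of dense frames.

□□s → □s

The condition is density. The C4 schema □□s → □s defines it.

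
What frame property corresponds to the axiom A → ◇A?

reflexivity: ∀x Rxx

This schema is equivalent to the T axiom □A → A.
It corresponds to reflexivity: ∀x Rxx.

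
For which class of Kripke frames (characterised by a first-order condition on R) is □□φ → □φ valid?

Density

Suppose □□φ→□φ is valid. Take Rxy and set V(φ)={w : xR²w}. Then □□φ at x, so □φ at x, so φ at y, i.e. ∃z(Rxz∧Rzy).
Conversely, any frame satisfying ∀x ∀y (Rxy → ∃z (Rxz ∧ Rzy)) validates the schema.
So the correspondent is density.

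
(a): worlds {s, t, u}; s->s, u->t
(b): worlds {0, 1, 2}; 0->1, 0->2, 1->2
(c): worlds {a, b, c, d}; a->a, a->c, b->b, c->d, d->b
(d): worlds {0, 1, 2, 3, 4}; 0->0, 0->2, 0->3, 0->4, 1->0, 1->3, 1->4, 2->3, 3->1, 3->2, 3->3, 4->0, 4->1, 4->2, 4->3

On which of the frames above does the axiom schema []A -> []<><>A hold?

Frame correspondent (Sahlqvist): forall x forall z (xRz -> exists w (xRw & z R^2 w)) — i.e. a generalized confluence (Geach) condition.
(a): fails — uRt but no w with uRw and tR²w.
(b): fails — 0R1 but no w with 0Rw and 1R²w.
(c): fails — aRc but no w with aRw and cR²w.
(d): condition met.
Valid on: (d).

(d)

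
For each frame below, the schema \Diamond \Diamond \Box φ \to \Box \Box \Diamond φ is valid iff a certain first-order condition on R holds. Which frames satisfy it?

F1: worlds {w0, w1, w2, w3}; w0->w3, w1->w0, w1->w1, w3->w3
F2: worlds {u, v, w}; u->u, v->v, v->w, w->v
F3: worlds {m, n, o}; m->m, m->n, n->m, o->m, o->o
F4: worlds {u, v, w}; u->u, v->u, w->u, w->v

The schema corresponds to a generalized confluence (Geach) condition: \forall x \forall y \forall z ((x R^2 y \wedge x R^2 z) \to \exists w (yRw \wedge zRw)).
F1: fails — w1R²w0, w1R²w1 but no w with w0Rw and w1Rw.
F2: condition met.
F3: condition met.
F4: condition met.
Valid on: F2, F3, F4.

F2, F3, F4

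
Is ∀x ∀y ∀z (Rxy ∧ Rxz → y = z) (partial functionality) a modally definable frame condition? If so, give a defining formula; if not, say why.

Yes, by ◇p → □p

This is a Sahlqvist condition; the CD axiom ◇p → □p defines it.
Suppose ◇p→□p is valid. Take Rxy, Rxz and set V(p)={y}. Then ◇p at x, so □p at x, so p at z, i.e. z=y.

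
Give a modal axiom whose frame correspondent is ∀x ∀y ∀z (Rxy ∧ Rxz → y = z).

◇p → □p

This is partial functionality; the standard corresponding axiom is CD: ◇p → □p.
Suppose ◇p→□p is valid. Take Rxy, Rxz and set V(p)={y}. Then ◇p at x, so □p at x, so p at z, i.e. z=y.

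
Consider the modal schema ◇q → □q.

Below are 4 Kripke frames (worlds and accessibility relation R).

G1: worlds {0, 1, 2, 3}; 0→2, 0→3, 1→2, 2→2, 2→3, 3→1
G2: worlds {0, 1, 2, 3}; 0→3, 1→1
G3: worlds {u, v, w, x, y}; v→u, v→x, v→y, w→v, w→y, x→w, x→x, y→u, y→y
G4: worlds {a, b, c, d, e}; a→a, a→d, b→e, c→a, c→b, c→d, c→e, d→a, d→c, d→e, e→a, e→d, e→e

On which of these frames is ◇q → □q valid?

This is the axiom for partial functionality; its first-order frame correspondent is ∀x ∀y ∀z (Rxy ∧ Rxz → y = z).
G1: fails — 0 sees both 2 and 3.
G2: ✓.
G3: fails — v sees both u and x.
G4: fails — a sees both a and d.

G2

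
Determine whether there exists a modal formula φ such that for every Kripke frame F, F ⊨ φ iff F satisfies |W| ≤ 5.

No — not modally definable

If a class were modally definable it would be closed under disjoint unions (Goldblatt–Thomason).
Any modal formula valid on each of 6 disjoint one-world frames is valid on their disjoint union (validity is preserved under disjoint unions). Each one-world frame has |W|=1≤5, but the union has |W|=6.
So the class is not modally definable.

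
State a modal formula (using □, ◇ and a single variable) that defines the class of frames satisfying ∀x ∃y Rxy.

□s → ◇s

The condition is seriality. The D schema □s → ◇s defines it.
Suppose □s→◇s is valid. At any x set V(s)=W. Then □s at x, so ◇s at x, so x has a successor.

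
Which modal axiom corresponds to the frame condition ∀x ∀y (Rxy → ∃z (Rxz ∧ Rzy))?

□□s → □s

This is density; the standard corresponding axiom is C4: □□s → □s.
Suppose □□s→□s is valid. Take Rxy and set V(s)={w : xR²w}. Then □□s at x, so □s at x, so s at y, i.e. ∃z(Rxz∧Rzy).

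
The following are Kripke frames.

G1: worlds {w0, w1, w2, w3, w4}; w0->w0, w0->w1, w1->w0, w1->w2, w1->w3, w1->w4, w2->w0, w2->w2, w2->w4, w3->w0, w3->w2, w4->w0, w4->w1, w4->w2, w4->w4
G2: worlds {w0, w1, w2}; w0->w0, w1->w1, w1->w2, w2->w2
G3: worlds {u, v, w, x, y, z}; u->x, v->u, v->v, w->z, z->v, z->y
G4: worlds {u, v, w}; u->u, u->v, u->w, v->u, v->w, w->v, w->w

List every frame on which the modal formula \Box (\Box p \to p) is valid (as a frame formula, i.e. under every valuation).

This is the axiom for shift-reflexivity; its first-order frame correspondent is \forall x \forall y (Rxy \to Ryy).
G1: fails — Rw1w3 but not Rw3w3.
G2: condition met.
G3: fails — Rvu but not Ruu.
G4: fails — Ruv but not Rvv.

G2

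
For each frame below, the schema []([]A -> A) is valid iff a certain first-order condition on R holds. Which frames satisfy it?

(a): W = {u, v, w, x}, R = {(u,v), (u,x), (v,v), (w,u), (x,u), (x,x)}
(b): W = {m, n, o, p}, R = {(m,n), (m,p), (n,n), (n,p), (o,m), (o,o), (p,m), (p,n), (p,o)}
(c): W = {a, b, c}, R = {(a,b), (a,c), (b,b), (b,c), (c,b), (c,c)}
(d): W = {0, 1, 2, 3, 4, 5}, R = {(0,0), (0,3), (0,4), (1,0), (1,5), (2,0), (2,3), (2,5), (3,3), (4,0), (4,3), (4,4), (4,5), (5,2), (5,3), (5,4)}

(c)

The schema corresponds to shift-reflexivity: forall x forall y (Rxy -> Ryy).
(a): fails — Rwu but not Ruu.
(b): fails — Rom but not Rmm.
(c): condition met.
(d): fails — R45 but not R55.
Valid on: (c).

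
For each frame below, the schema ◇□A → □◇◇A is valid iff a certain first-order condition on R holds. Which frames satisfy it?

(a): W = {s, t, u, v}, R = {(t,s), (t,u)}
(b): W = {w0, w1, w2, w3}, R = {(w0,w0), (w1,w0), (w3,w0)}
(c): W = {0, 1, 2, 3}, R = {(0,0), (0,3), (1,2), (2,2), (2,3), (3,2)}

(b), (c)

Frame correspondent (Sahlqvist): ∀x ∀y ∀z ((xRy ∧ xRz) → ∃w (yRw ∧ zR²w)) — i.e. a generalized confluence (Geach) condition.
(a): fails — tRs, tRs but no w with sRw and sR²w.
(b): ✓.
(c): ✓.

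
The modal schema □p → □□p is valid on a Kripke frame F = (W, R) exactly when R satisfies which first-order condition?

Suppose □p→□□p is valid. Take Rxy, Ryz and set V(p)={w : Rxw}. Then □p at x, so □□p at x, so □p at y, so p at z, i.e. Rxz.

Transitivity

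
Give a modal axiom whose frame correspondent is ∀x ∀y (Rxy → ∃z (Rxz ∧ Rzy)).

□□ψ → □ψ

The condition is density. The C4 schema □□ψ → □ψ defines it.
Suppose □□ψ→□ψ is valid. Take Rxy and set V(ψ)={w : xR²w}. Then □□ψ at x, so □ψ at x, so ψ at y, i.e. ∃z(Rxz∧Rzy).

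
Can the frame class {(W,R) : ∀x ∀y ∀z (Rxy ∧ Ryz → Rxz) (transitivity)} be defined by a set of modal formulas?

Yes, by □p → □□p

The condition is transitivity. A defining modal formula is □p → □□p.
Suppose □p→□□p is valid. Take Rxy, Ryz and set V(p)={w : Rxw}. Then □p at x, so □□p at x, so □p at y, so p at z, i.e. Rxz.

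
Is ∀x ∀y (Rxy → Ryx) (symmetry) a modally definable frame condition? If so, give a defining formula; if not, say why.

Definable; r → □◇r defines it

This is a Sahlqvist condition; the B axiom r → □◇r defines it.
Suppose r→□◇r is valid. Take Rxy and set V(r)={x}. Then r at x, so □◇r at x, so ◇r at y, so some z with Ryz has r; z=x, i.e. Ryx.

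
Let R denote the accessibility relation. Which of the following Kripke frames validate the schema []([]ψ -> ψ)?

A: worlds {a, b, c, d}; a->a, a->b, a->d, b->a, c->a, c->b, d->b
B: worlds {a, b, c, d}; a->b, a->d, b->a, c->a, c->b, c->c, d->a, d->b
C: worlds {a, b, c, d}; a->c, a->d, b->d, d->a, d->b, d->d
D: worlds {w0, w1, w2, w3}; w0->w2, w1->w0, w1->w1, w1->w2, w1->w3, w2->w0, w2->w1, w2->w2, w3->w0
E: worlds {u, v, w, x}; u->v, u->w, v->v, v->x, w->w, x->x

The schema corresponds to shift-reflexivity: forall x forall y (Rxy -> Ryy).
A: fails — Rab but not Rbb.
B: fails — Rab but not Rbb.
C: fails — Rdb but not Rbb.
D: fails — Rw1w0 but not Rw0w0.
E: satisfies the condition.

E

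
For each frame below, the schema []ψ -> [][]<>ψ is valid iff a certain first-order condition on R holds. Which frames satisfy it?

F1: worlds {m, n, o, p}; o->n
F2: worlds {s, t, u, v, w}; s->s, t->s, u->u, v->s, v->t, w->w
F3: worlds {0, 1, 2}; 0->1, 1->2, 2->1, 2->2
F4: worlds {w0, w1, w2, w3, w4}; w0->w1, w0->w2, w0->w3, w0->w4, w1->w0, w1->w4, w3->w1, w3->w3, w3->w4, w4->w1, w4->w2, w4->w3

F1, F2, F3

The schema corresponds to a generalized confluence (Geach) condition: forall x forall z (x R^2 z -> exists w (xRw & zRw)).
F1: condition met.
F2: condition met.
F3: condition met.
F4: fails — w0R²w2 but no w with w0Rw and w2Rw.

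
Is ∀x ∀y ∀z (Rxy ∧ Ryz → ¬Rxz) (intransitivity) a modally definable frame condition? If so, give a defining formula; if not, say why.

Not definable by any modal formula

If a class were modally definable it would be closed under surjective bounded morphisms (Goldblatt–Thomason).
The 3-cycle (worlds a,b,c with a→b→c→a) is intransitive. Mapping every world to a single reflexive point • is a surjective bounded morphism; the reflexive point is not intransitive (R••∧R•• but R••).
Hence intransitivity is not modally definable.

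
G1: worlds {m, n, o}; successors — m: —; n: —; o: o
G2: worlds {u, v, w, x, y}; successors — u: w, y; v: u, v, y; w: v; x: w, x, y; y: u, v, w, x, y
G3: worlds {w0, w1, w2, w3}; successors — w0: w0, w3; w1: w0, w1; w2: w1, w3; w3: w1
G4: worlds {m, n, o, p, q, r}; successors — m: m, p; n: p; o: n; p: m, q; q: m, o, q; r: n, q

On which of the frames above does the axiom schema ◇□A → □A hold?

G1

This is the axiom for the Euclidean property; its first-order frame correspondent is ∀x ∀y ∀z (Rxy ∧ Rxz → Ryz).
G1: condition met.
G2: fails — Ruw and Ruw but not Rww.
G3: fails — Rw0w3 and Rw0w0 but not Rw3w0.
G4: fails — Rmp and Rmp but not Rpp.
Valid on: G1.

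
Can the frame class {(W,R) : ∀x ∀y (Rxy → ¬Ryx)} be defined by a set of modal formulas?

Not definable by any modal formula

If a class were modally definable it would be closed under surjective bounded morphisms (Goldblatt–Thomason).
The 5-cycle (worlds s,t,u,v,w with s→t→u→v→w→s) is asymmetric. Mapping every world to a single reflexive point • is a surjective bounded morphism, and the reflexive point is not asymmetric (R•• but asymmetry requires ¬R••).
So the class is not modally definable.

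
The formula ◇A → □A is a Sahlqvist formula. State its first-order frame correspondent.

Partial functionality

Suppose ◇A→□A is valid. Take Rxy, Rxz and set V(A)={y}. Then ◇A at x, so □A at x, so A at z, i.e. z=y.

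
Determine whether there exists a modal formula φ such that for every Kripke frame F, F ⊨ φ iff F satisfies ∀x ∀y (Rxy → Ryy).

The condition is shift-reflexivity. A defining modal formula is □(□q → q).
Suppose □(□q→q) is valid. Take Rxy and set V(q)={w : Ryw}. Then at y, □q holds; since □(□q→q) at x, □q→q at y, so q at y, i.e. Ryy.

Yes, by □(□q → q)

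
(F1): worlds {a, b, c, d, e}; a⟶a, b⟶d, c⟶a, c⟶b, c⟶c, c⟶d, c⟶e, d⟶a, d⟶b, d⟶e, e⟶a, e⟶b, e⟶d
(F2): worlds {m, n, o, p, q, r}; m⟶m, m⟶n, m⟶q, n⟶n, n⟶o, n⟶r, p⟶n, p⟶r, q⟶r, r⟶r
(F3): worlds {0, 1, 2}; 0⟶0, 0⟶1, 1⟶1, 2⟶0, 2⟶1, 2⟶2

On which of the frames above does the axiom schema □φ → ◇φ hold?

(F1), (F3)

The schema corresponds to seriality: ∀x ∃y Rxy.
(F1): holds.
(F2): fails — world o has no successor.
(F3): holds.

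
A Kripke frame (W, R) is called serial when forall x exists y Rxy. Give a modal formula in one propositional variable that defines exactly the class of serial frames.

The condition is seriality. The D schema □s → ◇s defines it.
Suppose □s→◇s is valid. At any x set V(s)=W. Then □s at x, so ◇s at x, so x has a successor.

□s → ◇s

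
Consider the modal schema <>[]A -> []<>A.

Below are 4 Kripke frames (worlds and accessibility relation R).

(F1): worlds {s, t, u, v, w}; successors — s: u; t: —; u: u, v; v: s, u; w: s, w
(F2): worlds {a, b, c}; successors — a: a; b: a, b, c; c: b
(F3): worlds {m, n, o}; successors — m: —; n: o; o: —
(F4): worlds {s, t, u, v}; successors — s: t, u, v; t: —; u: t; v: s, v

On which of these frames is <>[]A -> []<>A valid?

This is the axiom for convergence; its first-order frame correspondent is forall x forall y forall z (Rxy & Rxz -> exists w (Ryw & Rzw)).
(F1): fails — Rww and Rws but w and s have no common successor.
(F2): fails — Rbc and Rba but c and a have no common successor.
(F3): fails — Rno and Rno but o and o have no common successor.
(F4): fails — Rsv and Rsu but v and u have no common successor.
Valid on no frame.

none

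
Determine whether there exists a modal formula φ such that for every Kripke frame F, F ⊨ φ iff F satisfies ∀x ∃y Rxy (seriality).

Yes, by □q → ◇q

Yes: it is seriality, defined by the D schema □q → ◇q.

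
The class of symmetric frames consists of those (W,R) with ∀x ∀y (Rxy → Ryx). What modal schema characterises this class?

p → □◇p

This is symmetry; the standard corresponding axiom is B: p → □◇p.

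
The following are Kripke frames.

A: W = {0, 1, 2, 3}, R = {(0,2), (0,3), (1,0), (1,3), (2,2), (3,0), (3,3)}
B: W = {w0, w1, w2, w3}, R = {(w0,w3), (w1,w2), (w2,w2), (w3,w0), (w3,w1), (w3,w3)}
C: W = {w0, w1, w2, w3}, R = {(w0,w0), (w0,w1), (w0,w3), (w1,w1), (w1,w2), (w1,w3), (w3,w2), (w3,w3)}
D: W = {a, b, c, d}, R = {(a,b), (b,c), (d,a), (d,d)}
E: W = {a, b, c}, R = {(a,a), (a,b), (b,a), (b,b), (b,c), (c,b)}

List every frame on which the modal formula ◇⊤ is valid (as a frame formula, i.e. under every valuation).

A, B, E

Frame correspondent (Sahlqvist): ∀x ∃y Rxy — i.e. seriality.
A: satisfies the condition.
B: satisfies the condition.
C: fails — world w2 has no successor.
D: fails — world c has no successor.
E: satisfies the condition.
Valid on: A, B, E.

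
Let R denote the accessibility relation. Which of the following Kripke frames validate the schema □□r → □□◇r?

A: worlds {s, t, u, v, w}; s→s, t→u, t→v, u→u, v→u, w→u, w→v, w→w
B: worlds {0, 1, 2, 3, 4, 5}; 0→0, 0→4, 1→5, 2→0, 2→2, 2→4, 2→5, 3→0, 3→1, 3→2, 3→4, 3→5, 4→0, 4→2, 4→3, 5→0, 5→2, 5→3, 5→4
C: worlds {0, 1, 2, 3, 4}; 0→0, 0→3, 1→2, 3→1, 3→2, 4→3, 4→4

A, B

Frame correspondent (Sahlqvist): ∀x ∀z (xR²z → ∃w (xR²w ∧ zRw)) — i.e. a generalized confluence (Geach) condition.
A: holds.
B: holds.
C: fails — 0R²2 but no w with 0R²w and 2Rw.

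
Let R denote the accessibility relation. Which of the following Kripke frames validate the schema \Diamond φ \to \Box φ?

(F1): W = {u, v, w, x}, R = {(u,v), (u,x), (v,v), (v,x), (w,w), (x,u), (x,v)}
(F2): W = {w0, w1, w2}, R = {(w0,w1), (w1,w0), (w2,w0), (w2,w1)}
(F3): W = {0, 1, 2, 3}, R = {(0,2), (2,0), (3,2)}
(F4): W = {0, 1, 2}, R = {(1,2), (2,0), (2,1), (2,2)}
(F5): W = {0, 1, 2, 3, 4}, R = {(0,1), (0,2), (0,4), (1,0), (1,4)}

(F3)

This is the axiom for partial functionality; its first-order frame correspondent is \forall x \forall y \forall z (Rxy \wedge Rxz \to y = z).
(F1): fails — u sees both v and x.
(F2): fails — w2 sees both w0 and w1.
(F3): holds.
(F4): fails — 2 sees both 0 and 1.
(F5): fails — 0 sees both 1 and 2.
Valid on: (F3).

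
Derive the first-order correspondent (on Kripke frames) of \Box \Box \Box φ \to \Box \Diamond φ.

\forall x \forall z (xRz \to \exists w (x R^3 w \wedge zRw))

This is a Sahlqvist (Geach-type) schema ◇^0□^3φ → □^1◇^1φ.
Minimal-valuation argument: fix x; take any y with xR^0y and any z with xR^1z. Set V(φ) to the set of worlds R-reachable from y in exactly 3 steps. Then □^3φ holds at y, so the antecedent holds at x; validity forces ◇^1φ at z, giving a w with zR^1w and yR^3w.
First-order correspondent: \forall x \forall z (xRz \to \exists w (x R^3 w \wedge zRw)).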